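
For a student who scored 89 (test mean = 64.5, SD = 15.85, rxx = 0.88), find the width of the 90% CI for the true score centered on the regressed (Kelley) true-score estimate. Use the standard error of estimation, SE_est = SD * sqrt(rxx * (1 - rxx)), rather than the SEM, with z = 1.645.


True score estimate = 0.88*89 + 0.12*64.5 = 86.06
SE_est = SD * sqrt(rxx * (1 - rxx)) = 15.85 * sqrt(0.88 * 0.12) = 15.85 * sqrt(0.1056) = 5.15064
CI = T_est +/- z * SE_est, so width = 2 * z * SE_est = 2 * 1.645 * 5.15064
Width = 16.9456

16.9456


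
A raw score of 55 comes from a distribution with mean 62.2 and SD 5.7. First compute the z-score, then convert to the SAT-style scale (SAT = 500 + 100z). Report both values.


z = (X - mean) / SD = (55 - 62.2) / 5.7
z = -7.2 / 5.7
z = -1.2632
SAT-scale = SAT = 500 + 100z
Carry z at full precision (z = -7.2 / 5.7) into the conversion:
SAT-scale = 500 + 100 * (-7.2 / 5.7) = 500 + -720 / 5.7
SAT-scale = 500 + -126.3158
SAT-scale = 373.6842

373.6842


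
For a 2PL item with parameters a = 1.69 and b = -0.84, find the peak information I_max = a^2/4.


For 2PL, max info at theta = b = -0.84
I_max = a^2 / 4 = 1.69^2 / 4
= 2.8561 / 4
I_max = 0.714

0.714


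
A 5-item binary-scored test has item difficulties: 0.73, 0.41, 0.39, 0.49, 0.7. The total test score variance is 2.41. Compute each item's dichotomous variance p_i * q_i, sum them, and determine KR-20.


For each item, compute p_i * q_i:
  Item 1: 0.73 * 0.27 = 0.1971
  Item 2: 0.41 * 0.59 = 0.2419
  Item 3: 0.39 * 0.61 = 0.2379
  Item 4: 0.49 * 0.51 = 0.2499
  Item 5: 0.7 * 0.3 = 0.21
Sum(p_i * q_i) = 0.1971 + 0.2419 + 0.2379 + 0.2499 + 0.21 = 1.1368
KR-20 = (k/(k-1)) * (1 - Sum(p_i*q_i) / Var_total)
= (5/4) * (1 - 1.1368/2.41)
= 1.25 * 0.5283
KR-20 = 0.6604

0.6604


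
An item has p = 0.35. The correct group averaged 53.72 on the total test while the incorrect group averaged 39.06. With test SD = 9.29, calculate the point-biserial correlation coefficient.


q = 1 - p = 0.65
rpb = ((M1 - M0) / SD) * sqrt(p * q)
rpb = ((53.72 - 39.06) / 9.29) * sqrt(0.35 * 0.65)
rpb = 0.7527

0.7527


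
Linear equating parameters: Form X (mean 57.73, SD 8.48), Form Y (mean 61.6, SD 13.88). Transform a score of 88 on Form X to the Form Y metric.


slope = SD_Y / SD_X = 13.88 / 8.48 ~ 1.6368
intercept = mean_Y - slope * mean_X = 61.6 - (13.88 / 8.48) * 57.73 ~ -32.892
Y = slope * X + intercept. To avoid rounding drift from the rounded slope/intercept, evaluate the equivalent form Y = mean_Y + SD_Y * (X - mean_X) / SD_X at full precision:
Y = 61.6 + 13.88 * (88 - 57.73) / 8.48
Y = 61.6 + 13.88 * 30.27 / 8.48
Y = 61.6 + 420.1476 / 8.48
Y = 61.6 + 49.5457
Y = 111.1457

111.1457


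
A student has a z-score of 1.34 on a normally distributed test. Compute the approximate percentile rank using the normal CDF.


CDF(z) = 0.5 * (1 + erf(z/sqrt(2)))
erf(0.9475) = 0.8198
CDF = 0.9099
Percentile rank = 0.9099 * 100 = 90.99

90.99


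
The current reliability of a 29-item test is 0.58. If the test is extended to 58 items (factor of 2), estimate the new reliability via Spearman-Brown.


r_new = (n * rxx) / (1 + (n-1) * rxx)
r_new = (2 * 0.58) / (1 + 1 * 0.58)
r_new = 1.16 / 1.58
r_new = 0.7342

0.7342


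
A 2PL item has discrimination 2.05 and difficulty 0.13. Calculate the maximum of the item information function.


For 2PL, max info at theta = b = 0.13
I_max = a^2 / 4 = 2.05^2 / 4
= 4.2025 / 4
I_max = 1.0506

1.0506


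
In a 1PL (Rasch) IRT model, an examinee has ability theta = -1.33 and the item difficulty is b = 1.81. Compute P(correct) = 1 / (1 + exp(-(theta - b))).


theta - b = -1.33 - 1.81 = -3.14
exp(-(theta - b)) = exp(3.14) = 23.1039
P = 1 / (1 + 23.1039)
P = 0.0415

0.0415


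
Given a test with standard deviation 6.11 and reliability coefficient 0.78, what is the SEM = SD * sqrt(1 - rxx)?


SEM = SD * sqrt(1 - rxx)
SEM = 6.11 * sqrt(1 - 0.78)
SEM = 6.11 * sqrt(0.22) = 6.11 * 0.469042
SEM = 2.8658

2.8658


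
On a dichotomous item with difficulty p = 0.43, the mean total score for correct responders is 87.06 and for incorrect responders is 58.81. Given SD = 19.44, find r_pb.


q = 1 - p = 0.57
rpb = ((M1 - M0) / SD) * sqrt(p * q)
rpb = ((87.06 - 58.81) / 19.44) * sqrt(0.43 * 0.57)
rpb = 0.7194

0.7194


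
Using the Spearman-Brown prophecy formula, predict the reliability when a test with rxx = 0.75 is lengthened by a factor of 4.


r_new = (n * rxx) / (1 + (n-1) * rxx)
r_new = (4 * 0.75) / (1 + 3 * 0.75)
r_new = 3.0 / 3.25
r_new = 0.9231

0.9231


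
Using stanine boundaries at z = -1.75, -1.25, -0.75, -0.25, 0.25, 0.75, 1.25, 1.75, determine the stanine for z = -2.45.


Stanine boundaries: [-1.75, -1.25, -0.75, -0.25, 0.25, 0.75, 1.25, 1.75]
z = -2.45
Check each boundary:
  z < -1.75
  z < -1.25
  z < -0.75
  z < -0.25
  z < 0.25
  z < 0.75
  z < 1.25
  z < 1.75
Highest qualifying boundary gives stanine = 1

1


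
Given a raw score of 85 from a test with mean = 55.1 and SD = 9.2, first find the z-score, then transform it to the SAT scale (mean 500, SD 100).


z = (X - mean) / SD = (85 - 55.1) / 9.2
z = 29.9 / 9.2
z = 3.25
SAT-scale = SAT = 500 + 100z
Carry z at full precision (z = 29.9 / 9.2) into the conversion:
SAT-scale = 500 + 100 * (29.9 / 9.2) = 500 + 2990 / 9.2
SAT-scale = 500 + 325.0
SAT-scale = 825.0

825.0


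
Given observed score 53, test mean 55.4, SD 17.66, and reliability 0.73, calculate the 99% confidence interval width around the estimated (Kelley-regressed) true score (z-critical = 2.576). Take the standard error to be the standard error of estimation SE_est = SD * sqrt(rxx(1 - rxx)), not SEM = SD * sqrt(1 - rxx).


True score estimate = 0.73*53 + 0.27*55.4 = 53.648
SE_est = SD * sqrt(rxx * (1 - rxx)) = 17.66 * sqrt(0.73 * 0.27) = 17.66 * sqrt(0.1971) = 7.840324
CI = T_est +/- z * SE_est, so width = 2 * z * SE_est = 2 * 2.576 * 7.840324
Width = 40.3933

40.3933


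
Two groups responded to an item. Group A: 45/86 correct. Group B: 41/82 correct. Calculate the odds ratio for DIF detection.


Odds_A = 45/41 = 1.0976
Odds_B = 41/41 = 1.0
OR = Odds_A / Odds_B = 1.0976 / 1.0
Exactly, OR = (45 * 41) / (41 * 41) = 1845 / 1681
OR = 1.0976

1.0976


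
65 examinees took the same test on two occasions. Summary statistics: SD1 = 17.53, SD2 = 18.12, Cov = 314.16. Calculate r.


r = cov(X,Y) / (SD_X * SD_Y)
r = 314.16 / (17.53 * 18.12)
r = 314.16 / 317.6436
r = 0.989

0.989


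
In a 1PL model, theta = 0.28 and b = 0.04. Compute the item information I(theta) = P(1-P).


P = 1/(1+exp(-(0.28-0.04))) = 0.5597
I = P*(1-P) = 0.5597 * 0.4403
I = 0.2464

0.2464


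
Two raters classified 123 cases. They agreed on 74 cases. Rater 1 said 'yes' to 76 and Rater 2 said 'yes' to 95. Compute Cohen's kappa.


P_o = 74/123 = 0.601626
P_e = (76*95 + 47*28) / 15129 = 0.564214
kappa = (P_o - P_e) / (1 - P_e)
kappa = (0.601626 - 0.564214) / (1 - 0.564214)
kappa = 0.0858

0.0858


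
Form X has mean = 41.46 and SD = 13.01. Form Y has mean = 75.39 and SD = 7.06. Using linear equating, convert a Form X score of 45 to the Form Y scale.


slope = SD_Y / SD_X = 7.06 / 13.01 ~ 0.5427
intercept = mean_Y - slope * mean_X = 75.39 - (7.06 / 13.01) * 41.46 ~ 52.8913
Y = slope * X + intercept. To avoid rounding drift from the rounded slope/intercept, evaluate the equivalent form Y = mean_Y + SD_Y * (X - mean_X) / SD_X at full precision:
Y = 75.39 + 7.06 * (45 - 41.46) / 13.01
Y = 75.39 + 7.06 * 3.54 / 13.01
Y = 75.39 + 24.9924 / 13.01
Y = 75.39 + 1.921
Y = 77.311

77.311


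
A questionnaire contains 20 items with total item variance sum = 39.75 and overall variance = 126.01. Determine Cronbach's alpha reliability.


alpha = (k/(k-1)) * (1 - sum(si^2)/s_total^2)
= (20/19) * (1 - 39.75/126.01)
alpha = 0.7206

0.7206


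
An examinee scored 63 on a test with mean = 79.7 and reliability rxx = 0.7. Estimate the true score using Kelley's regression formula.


T_est = rxx * X + (1 - rxx) * mean
T_est = 0.7 * 63 + 0.3 * 79.7
T_est = 44.1 + 23.91
T_est = 68.01

68.01


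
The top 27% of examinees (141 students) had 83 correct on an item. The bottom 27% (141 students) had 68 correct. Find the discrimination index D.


p_upper = 83/141 = 0.5887
p_lower = 68/141 = 0.4823
D = 0.5887 - 0.4823 = 0.1064

0.1064


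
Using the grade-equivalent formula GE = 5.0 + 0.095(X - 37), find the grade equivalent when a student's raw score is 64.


raw - median = 64 - 37 = 27
slope * diff = 0.095 * 27 = 2.565
GE = 5.0 + 2.565
GE = 7.565

7.565


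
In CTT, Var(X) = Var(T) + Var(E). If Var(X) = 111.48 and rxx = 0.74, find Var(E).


var_true = rxx * var_obs = 0.74 * 111.48 = 82.4952
var_error = var_obs - var_true
var_error = 111.48 - 82.4952
var_error = 28.9848

28.9848


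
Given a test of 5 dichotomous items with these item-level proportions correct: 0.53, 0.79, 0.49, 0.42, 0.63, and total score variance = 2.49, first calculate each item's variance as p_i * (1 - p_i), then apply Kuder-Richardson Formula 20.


For each item, compute p_i * q_i:
  Item 1: 0.53 * 0.47 = 0.2491
  Item 2: 0.79 * 0.21 = 0.1659
  Item 3: 0.49 * 0.51 = 0.2499
  Item 4: 0.42 * 0.58 = 0.2436
  Item 5: 0.63 * 0.37 = 0.2331
Sum(p_i * q_i) = 0.2491 + 0.1659 + 0.2499 + 0.2436 + 0.2331 = 1.1416
KR-20 = (k/(k-1)) * (1 - Sum(p_i*q_i) / Var_total)
= (5/4) * (1 - 1.1416/2.49)
= 1.25 * 0.5415
KR-20 = 0.6769

0.6769


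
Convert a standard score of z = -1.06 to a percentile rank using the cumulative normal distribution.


CDF(z) = 0.5 * (1 + erf(z/sqrt(2)))
erf(-0.7495) = -0.7109
CDF = 0.1446
Percentile rank = 0.1446 * 100 = 14.46

14.46


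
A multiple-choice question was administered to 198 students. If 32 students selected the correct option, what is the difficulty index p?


Item difficulty p = number correct / total examinees
p = 32 / 198
p = 0.1616

0.1616


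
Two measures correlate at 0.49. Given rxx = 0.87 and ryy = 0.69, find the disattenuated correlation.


r_corrected = rxy / sqrt(rxx * ryy)
= 0.49 / sqrt(0.87 * 0.69)
= 0.49 / sqrt(0.6003)
= 0.49 / 0.77479
r_corrected = 0.6324

0.6324


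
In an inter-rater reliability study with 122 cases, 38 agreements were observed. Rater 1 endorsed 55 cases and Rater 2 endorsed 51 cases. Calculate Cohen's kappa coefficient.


P_o = 38/122 = 0.311475
P_e = (55*51 + 67*71) / 14884 = 0.508062
kappa = (P_o - P_e) / (1 - P_e)
kappa = (0.311475 - 0.508062) / (1 - 0.508062)
kappa = -0.3996

-0.3996


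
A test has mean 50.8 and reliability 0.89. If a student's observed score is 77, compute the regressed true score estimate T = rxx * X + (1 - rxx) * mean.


T_est = rxx * X + (1 - rxx) * mean
T_est = 0.89 * 77 + 0.11 * 50.8
T_est = 68.53 + 5.588
T_est = 74.118

74.118


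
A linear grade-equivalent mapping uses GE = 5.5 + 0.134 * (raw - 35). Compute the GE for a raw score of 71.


raw - median = 71 - 35 = 36
slope * diff = 0.134 * 36 = 4.824
GE = 5.5 + 4.824
GE = 10.324

10.324


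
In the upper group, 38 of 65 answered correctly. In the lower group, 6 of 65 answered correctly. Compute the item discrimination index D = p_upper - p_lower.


p_upper = 38/65 = 0.5846
p_lower = 6/65 = 0.0923
D = 0.5846 - 0.0923 = 0.4923

0.4923


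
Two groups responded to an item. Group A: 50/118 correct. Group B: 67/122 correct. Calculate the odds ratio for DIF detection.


Odds_A = 50/68 = 0.7353
Odds_B = 67/55 = 1.2182
OR = Odds_A / Odds_B = 0.7353 / 1.2182
Exactly, OR = (50 * 55) / (68 * 67) = 2750 / 4556
OR = 0.6036

0.6036


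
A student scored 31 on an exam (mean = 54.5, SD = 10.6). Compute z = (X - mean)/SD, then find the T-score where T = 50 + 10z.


z = (X - mean) / SD = (31 - 54.5) / 10.6
z = -23.5 / 10.6
z = -2.217
T-score = T = 50 + 10z
Carry z at full precision (z = -23.5 / 10.6) into the conversion:
T-score = 50 + 10 * (-23.5 / 10.6) = 50 + -235 / 10.6
T-score = 50 + -22.1698
T-score = 27.8302

27.8302


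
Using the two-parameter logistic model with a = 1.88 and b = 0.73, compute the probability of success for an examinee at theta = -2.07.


a*(theta - b) = 1.88 * (-2.07 - 0.73) = -5.264
exp(--5.264) = 193.253
P = 1 / (1 + 193.253)
P = 0.0051

0.0051


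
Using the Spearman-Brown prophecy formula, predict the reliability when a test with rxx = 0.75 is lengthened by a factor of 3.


r_new = (n * rxx) / (1 + (n-1) * rxx)
r_new = (3 * 0.75) / (1 + 2 * 0.75)
r_new = 2.25 / 2.5
r_new = 0.9

0.9


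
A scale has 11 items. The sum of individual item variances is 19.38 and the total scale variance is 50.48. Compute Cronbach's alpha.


alpha = (k/(k-1)) * (1 - sum(si^2)/s_total^2)
= (11/10) * (1 - 19.38/50.48)
alpha = 0.6777

0.6777


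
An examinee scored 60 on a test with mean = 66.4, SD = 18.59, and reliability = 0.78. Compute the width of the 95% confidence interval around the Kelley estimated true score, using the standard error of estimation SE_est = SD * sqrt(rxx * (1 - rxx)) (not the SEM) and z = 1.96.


True score estimate = 0.78*60 + 0.22*66.4 = 61.408
SE_est = SD * sqrt(rxx * (1 - rxx)) = 18.59 * sqrt(0.78 * 0.22) = 18.59 * sqrt(0.1716) = 7.700839
CI = T_est +/- z * SE_est, so width = 2 * z * SE_est = 2 * 1.96 * 7.700839
Width = 30.1873

30.1873


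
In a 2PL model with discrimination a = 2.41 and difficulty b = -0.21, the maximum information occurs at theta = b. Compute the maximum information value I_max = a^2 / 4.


For 2PL, max info at theta = b = -0.21
I_max = a^2 / 4 = 2.41^2 / 4
= 5.8081 / 4
I_max = 1.452

1.452


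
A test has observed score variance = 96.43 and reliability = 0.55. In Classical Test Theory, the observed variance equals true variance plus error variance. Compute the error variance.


var_true = rxx * var_obs = 0.55 * 96.43 = 53.0365
var_error = var_obs - var_true
var_error = 96.43 - 53.0365
var_error = 43.3935

43.3935


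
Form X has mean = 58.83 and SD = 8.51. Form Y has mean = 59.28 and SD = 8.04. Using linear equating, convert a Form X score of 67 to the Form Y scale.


slope = SD_Y / SD_X = 8.04 / 8.51 ~ 0.9448
intercept = mean_Y - slope * mean_X = 59.28 - (8.04 / 8.51) * 58.83 ~ 3.6991
Y = slope * X + intercept. To avoid rounding drift from the rounded slope/intercept, evaluate the equivalent form Y = mean_Y + SD_Y * (X - mean_X) / SD_X at full precision:
Y = 59.28 + 8.04 * (67 - 58.83) / 8.51
Y = 59.28 + 8.04 * 8.17 / 8.51
Y = 59.28 + 65.6868 / 8.51
Y = 59.28 + 7.7188
Y = 66.9988

66.9988


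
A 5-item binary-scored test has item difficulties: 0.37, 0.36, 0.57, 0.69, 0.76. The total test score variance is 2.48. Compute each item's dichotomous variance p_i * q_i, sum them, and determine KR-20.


For each item, compute p_i * q_i:
  Item 1: 0.37 * 0.63 = 0.2331
  Item 2: 0.36 * 0.64 = 0.2304
  Item 3: 0.57 * 0.43 = 0.2451
  Item 4: 0.69 * 0.31 = 0.2139
  Item 5: 0.76 * 0.24 = 0.1824
Sum(p_i * q_i) = 0.2331 + 0.2304 + 0.2451 + 0.2139 + 0.1824 = 1.1049
KR-20 = (k/(k-1)) * (1 - Sum(p_i*q_i) / Var_total)
= (5/4) * (1 - 1.1049/2.48)
= 1.25 * 0.5545
KR-20 = 0.6931

0.6931


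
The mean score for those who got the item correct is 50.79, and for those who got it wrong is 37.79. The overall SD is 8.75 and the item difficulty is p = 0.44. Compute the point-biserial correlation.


q = 1 - p = 0.56
rpb = ((M1 - M0) / SD) * sqrt(p * q)
rpb = ((50.79 - 37.79) / 8.75) * sqrt(0.44 * 0.56)
rpb = 0.7375

0.7375


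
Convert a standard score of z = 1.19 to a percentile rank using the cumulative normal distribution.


CDF(z) = 0.5 * (1 + erf(z/sqrt(2)))
erf(0.8415) = 0.766
CDF = 0.883
Percentile rank = 0.883 * 100 = 88.3

88.3


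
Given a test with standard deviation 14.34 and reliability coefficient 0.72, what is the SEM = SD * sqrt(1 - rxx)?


SEM = SD * sqrt(1 - rxx)
SEM = 14.34 * sqrt(1 - 0.72)
SEM = 14.34 * sqrt(0.28) = 14.34 * 0.52915
SEM = 7.588

7.588


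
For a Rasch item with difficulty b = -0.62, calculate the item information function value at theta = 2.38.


P = 1/(1+exp(-(2.38--0.62))) = 0.9526
I = P*(1-P) = 0.9526 * 0.0474
I = 0.0452

0.0452


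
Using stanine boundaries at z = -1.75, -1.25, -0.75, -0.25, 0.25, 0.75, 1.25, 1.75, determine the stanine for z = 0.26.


Stanine boundaries: [-1.75, -1.25, -0.75, -0.25, 0.25, 0.75, 1.25, 1.75]
z = 0.26
Check each boundary:
  z >= -1.75 -> could be stanine 2
  z >= -1.25 -> could be stanine 3
  z >= -0.75 -> could be stanine 4
  z >= -0.25 -> could be stanine 5
  z >= 0.25 -> could be stanine 6
  z < 0.75
  z < 1.25
  z < 1.75
Highest qualifying boundary gives stanine = 6

6


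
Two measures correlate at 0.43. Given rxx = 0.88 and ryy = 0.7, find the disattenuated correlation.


r_corrected = rxy / sqrt(rxx * ryy)
= 0.43 / sqrt(0.88 * 0.7)
= 0.43 / sqrt(0.616)
= 0.43 / 0.784857
r_corrected = 0.5479

0.5479


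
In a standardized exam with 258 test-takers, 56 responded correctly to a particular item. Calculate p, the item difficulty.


Item difficulty p = number correct / total examinees
p = 56 / 258
p = 0.2171

0.2171


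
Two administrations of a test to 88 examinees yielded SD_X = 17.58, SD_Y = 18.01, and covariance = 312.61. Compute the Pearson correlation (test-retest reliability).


r = cov(X,Y) / (SD_X * SD_Y)
r = 312.61 / (17.58 * 18.01)
r = 312.61 / 316.6158
r = 0.9873

0.9873


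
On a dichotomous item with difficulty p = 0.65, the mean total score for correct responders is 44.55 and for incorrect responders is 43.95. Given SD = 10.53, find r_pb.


q = 1 - p = 0.35
rpb = ((M1 - M0) / SD) * sqrt(p * q)
rpb = ((44.55 - 43.95) / 10.53) * sqrt(0.65 * 0.35)
rpb = 0.0272

0.0272


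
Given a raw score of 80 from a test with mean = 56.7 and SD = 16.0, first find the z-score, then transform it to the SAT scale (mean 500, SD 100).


z = (X - mean) / SD = (80 - 56.7) / 16.0
z = 23.3 / 16.0
z = 1.4563
SAT-scale = SAT = 500 + 100z
Carry z at full precision (z = 23.3 / 16.0) into the conversion:
SAT-scale = 500 + 100 * (23.3 / 16.0) = 500 + 2330 / 16.0
SAT-scale = 500 + 145.625
SAT-scale = 645.625

645.625


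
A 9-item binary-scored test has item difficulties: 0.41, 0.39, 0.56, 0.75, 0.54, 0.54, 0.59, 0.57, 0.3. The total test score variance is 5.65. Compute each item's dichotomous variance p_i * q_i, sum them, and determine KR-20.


For each item, compute p_i * q_i:
  Item 1: 0.41 * 0.59 = 0.2419
  Item 2: 0.39 * 0.61 = 0.2379
  Item 3: 0.56 * 0.44 = 0.2464
  Item 4: 0.75 * 0.25 = 0.1875
  Item 5: 0.54 * 0.46 = 0.2484
  Item 6: 0.54 * 0.46 = 0.2484
  Item 7: 0.59 * 0.41 = 0.2419
  Item 8: 0.57 * 0.43 = 0.2451
  Item 9: 0.3 * 0.7 = 0.21
Sum(p_i * q_i) = 0.2419 + 0.2379 + 0.2464 + 0.1875 + 0.2484 + 0.2484 + 0.2419 + 0.2451 + 0.21 = 2.1075
KR-20 = (k/(k-1)) * (1 - Sum(p_i*q_i) / Var_total)
= (9/8) * (1 - 2.1075/5.65)
= 1.125 * 0.627
KR-20 = 0.7054

0.7054


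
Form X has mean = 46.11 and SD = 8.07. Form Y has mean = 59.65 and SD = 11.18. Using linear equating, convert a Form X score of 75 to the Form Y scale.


slope = SD_Y / SD_X = 11.18 / 8.07 ~ 1.3854
intercept = mean_Y - slope * mean_X = 59.65 - (11.18 / 8.07) * 46.11 ~ -4.2298
Y = slope * X + intercept. To avoid rounding drift from the rounded slope/intercept, evaluate the equivalent form Y = mean_Y + SD_Y * (X - mean_X) / SD_X at full precision:
Y = 59.65 + 11.18 * (75 - 46.11) / 8.07
Y = 59.65 + 11.18 * 28.89 / 8.07
Y = 59.65 + 322.9902 / 8.07
Y = 59.65 + 40.0236
Y = 99.6736

99.6736


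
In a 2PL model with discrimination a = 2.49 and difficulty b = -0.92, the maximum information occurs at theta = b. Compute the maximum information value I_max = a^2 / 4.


For 2PL, max info at theta = b = -0.92
I_max = a^2 / 4 = 2.49^2 / 4
= 6.2001 / 4
I_max = 1.55

1.55


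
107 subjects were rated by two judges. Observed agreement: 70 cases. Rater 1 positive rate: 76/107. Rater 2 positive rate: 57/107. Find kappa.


P_o = 70/107 = 0.654206
P_e = (76*57 + 31*50) / 11449 = 0.513757
kappa = (P_o - P_e) / (1 - P_e)
kappa = (0.654206 - 0.513757) / (1 - 0.513757)
kappa = 0.2888

0.2888


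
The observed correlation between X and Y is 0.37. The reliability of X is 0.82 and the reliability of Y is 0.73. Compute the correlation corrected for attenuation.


r_corrected = rxy / sqrt(rxx * ryy)
= 0.37 / sqrt(0.82 * 0.73)
= 0.37 / sqrt(0.5986)
= 0.37 / 0.773692
r_corrected = 0.4782

0.4782


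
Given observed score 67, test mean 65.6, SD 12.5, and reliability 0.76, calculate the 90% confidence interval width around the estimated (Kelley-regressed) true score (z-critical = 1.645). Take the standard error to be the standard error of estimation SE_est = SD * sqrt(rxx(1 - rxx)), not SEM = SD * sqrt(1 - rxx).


True score estimate = 0.76*67 + 0.24*65.6 = 66.664
SE_est = SD * sqrt(rxx * (1 - rxx)) = 12.5 * sqrt(0.76 * 0.24) = 12.5 * sqrt(0.1824) = 5.338539
CI = T_est +/- z * SE_est, so width = 2 * z * SE_est = 2 * 1.645 * 5.338539
Width = 17.5638

17.5638


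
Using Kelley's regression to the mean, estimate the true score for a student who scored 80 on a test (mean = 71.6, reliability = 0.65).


T_est = rxx * X + (1 - rxx) * mean
T_est = 0.65 * 80 + 0.35 * 71.6
T_est = 52.0 + 25.06
T_est = 77.06

77.06


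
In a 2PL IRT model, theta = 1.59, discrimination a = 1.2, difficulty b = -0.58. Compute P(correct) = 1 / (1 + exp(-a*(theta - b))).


a*(theta - b) = 1.2 * (1.59 - -0.58) = 2.604
exp(-2.604) = 0.074
P = 1 / (1 + 0.074)
P = 0.9311

0.9311


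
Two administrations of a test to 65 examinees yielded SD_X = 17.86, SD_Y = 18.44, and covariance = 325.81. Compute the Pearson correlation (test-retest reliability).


r = cov(X,Y) / (SD_X * SD_Y)
r = 325.81 / (17.86 * 18.44)
r = 325.81 / 329.3384
r = 0.9893

0.9893


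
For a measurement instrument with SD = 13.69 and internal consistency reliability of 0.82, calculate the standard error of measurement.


SEM = SD * sqrt(1 - rxx)
SEM = 13.69 * sqrt(1 - 0.82)
SEM = 13.69 * sqrt(0.18) = 13.69 * 0.424264
SEM = 5.8082

5.8082


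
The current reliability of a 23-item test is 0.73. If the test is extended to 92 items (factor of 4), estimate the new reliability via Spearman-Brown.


r_new = (n * rxx) / (1 + (n-1) * rxx)
r_new = (4 * 0.73) / (1 + 3 * 0.73)
r_new = 2.92 / 3.19
r_new = 0.9154

0.9154


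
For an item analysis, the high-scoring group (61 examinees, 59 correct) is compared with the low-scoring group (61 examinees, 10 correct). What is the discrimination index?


p_upper = 59/61 = 0.9672
p_lower = 10/61 = 0.1639
D = 0.9672 - 0.1639 = 0.8033

0.8033


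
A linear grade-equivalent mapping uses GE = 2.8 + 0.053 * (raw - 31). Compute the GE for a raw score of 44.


raw - median = 44 - 31 = 13
slope * diff = 0.053 * 13 = 0.689
GE = 2.8 + 0.689
GE = 3.489

3.489


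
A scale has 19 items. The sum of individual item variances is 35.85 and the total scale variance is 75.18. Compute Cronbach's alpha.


alpha = (k/(k-1)) * (1 - sum(si^2)/s_total^2)
= (19/18) * (1 - 35.85/75.18)
alpha = 0.5522

0.5522


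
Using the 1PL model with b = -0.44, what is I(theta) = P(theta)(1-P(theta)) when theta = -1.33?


P = 1/(1+exp(-(-1.33--0.44))) = 0.2911
I = P*(1-P) = 0.2911 * 0.7089
I = 0.2064

0.2064


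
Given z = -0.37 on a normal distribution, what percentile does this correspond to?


CDF(z) = 0.5 * (1 + erf(z/sqrt(2)))
erf(-0.2616) = -0.2886
CDF = 0.3557
Percentile rank = 0.3557 * 100 = 35.57

35.57


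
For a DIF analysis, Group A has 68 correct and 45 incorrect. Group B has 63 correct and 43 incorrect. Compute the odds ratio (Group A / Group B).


Odds_A = 68/45 = 1.5111
Odds_B = 63/43 = 1.4651
OR = Odds_A / Odds_B = 1.5111 / 1.4651
Exactly, OR = (68 * 43) / (45 * 63) = 2924 / 2835
OR = 1.0314

1.0314


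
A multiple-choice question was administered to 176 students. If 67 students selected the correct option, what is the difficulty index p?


Item difficulty p = number correct / total examinees
p = 67 / 176
p = 0.3807

0.3807


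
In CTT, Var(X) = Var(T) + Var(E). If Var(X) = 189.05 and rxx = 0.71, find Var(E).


var_true = rxx * var_obs = 0.71 * 189.05 = 134.2255
var_error = var_obs - var_true
var_error = 189.05 - 134.2255
var_error = 54.8245

54.8245


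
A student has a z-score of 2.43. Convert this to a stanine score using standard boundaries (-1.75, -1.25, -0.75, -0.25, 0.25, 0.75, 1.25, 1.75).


Stanine boundaries: [-1.75, -1.25, -0.75, -0.25, 0.25, 0.75, 1.25, 1.75]
z = 2.43
Check each boundary:
  z >= -1.75 -> could be stanine 2
  z >= -1.25 -> could be stanine 3
  z >= -0.75 -> could be stanine 4
  z >= -0.25 -> could be stanine 5
  z >= 0.25 -> could be stanine 6
  z >= 0.75 -> could be stanine 7
  z >= 1.25 -> could be stanine 8
  z >= 1.75 -> could be stanine 9
Highest qualifying boundary gives stanine = 9

9


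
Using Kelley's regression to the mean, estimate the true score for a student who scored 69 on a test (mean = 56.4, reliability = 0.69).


T_est = rxx * X + (1 - rxx) * mean
T_est = 0.69 * 69 + 0.31 * 56.4
T_est = 47.61 + 17.484
T_est = 65.094

65.094


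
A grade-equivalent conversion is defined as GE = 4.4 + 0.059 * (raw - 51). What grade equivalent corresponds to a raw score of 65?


raw - median = 65 - 51 = 14
slope * diff = 0.059 * 14 = 0.826
GE = 4.4 + 0.826
GE = 5.226

5.226


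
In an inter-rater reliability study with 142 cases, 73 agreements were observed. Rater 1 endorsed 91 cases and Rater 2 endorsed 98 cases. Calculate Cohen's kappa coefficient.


P_o = 73/142 = 0.514085
P_e = (91*98 + 51*44) / 20164 = 0.553561
kappa = (P_o - P_e) / (1 - P_e)
kappa = (0.514085 - 0.553561) / (1 - 0.553561)
kappa = -0.0884

-0.0884


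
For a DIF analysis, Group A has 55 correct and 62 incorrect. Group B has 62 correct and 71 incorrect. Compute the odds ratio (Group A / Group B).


Odds_A = 55/62 = 0.8871
Odds_B = 62/71 = 0.8732
OR = Odds_A / Odds_B = 0.8871 / 0.8732
Exactly, OR = (55 * 71) / (62 * 62) = 3905 / 3844
OR = 1.0159

1.0159


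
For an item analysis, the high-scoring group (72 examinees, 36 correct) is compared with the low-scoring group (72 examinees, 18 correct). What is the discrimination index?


p_upper = 36/72 = 0.5
p_lower = 18/72 = 0.25
D = 0.5 - 0.25 = 0.25

0.25


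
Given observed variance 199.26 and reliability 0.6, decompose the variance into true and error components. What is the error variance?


var_true = rxx * var_obs = 0.6 * 199.26 = 119.556
var_error = var_obs - var_true
var_error = 199.26 - 119.556
var_error = 79.704

79.704


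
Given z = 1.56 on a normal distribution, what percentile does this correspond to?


CDF(z) = 0.5 * (1 + erf(z/sqrt(2)))
erf(1.1031) = 0.8812
CDF = 0.9406
Percentile rank = 0.9406 * 100 = 94.06

94.06


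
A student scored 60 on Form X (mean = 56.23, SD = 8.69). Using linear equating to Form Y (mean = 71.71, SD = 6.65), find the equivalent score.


slope = SD_Y / SD_X = 6.65 / 8.69 ~ 0.7652
intercept = mean_Y - slope * mean_X = 71.71 - (6.65 / 8.69) * 56.23 ~ 28.6801
Y = slope * X + intercept. To avoid rounding drift from the rounded slope/intercept, evaluate the equivalent form Y = mean_Y + SD_Y * (X - mean_X) / SD_X at full precision:
Y = 71.71 + 6.65 * (60 - 56.23) / 8.69
Y = 71.71 + 6.65 * 3.77 / 8.69
Y = 71.71 + 25.0705 / 8.69
Y = 71.71 + 2.885
Y = 74.595

74.595


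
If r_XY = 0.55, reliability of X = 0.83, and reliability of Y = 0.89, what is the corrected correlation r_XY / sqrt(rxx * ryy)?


r_corrected = rxy / sqrt(rxx * ryy)
= 0.55 / sqrt(0.83 * 0.89)
= 0.55 / sqrt(0.7387)
= 0.55 / 0.859477
r_corrected = 0.6399

0.6399


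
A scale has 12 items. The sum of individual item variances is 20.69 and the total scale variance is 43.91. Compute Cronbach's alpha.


alpha = (k/(k-1)) * (1 - sum(si^2)/s_total^2)
= (12/11) * (1 - 20.69/43.91)
alpha = 0.5769

0.5769


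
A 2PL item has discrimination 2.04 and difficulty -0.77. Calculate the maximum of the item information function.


For 2PL, max info at theta = b = -0.77
I_max = a^2 / 4 = 2.04^2 / 4
= 4.1616 / 4
I_max = 1.0404

1.0404


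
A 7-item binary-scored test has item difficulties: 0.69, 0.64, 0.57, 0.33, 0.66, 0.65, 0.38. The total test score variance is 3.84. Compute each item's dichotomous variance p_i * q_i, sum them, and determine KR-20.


For each item, compute p_i * q_i:
  Item 1: 0.69 * 0.31 = 0.2139
  Item 2: 0.64 * 0.36 = 0.2304
  Item 3: 0.57 * 0.43 = 0.2451
  Item 4: 0.33 * 0.67 = 0.2211
  Item 5: 0.66 * 0.34 = 0.2244
  Item 6: 0.65 * 0.35 = 0.2275
  Item 7: 0.38 * 0.62 = 0.2356
Sum(p_i * q_i) = 0.2139 + 0.2304 + 0.2451 + 0.2211 + 0.2244 + 0.2275 + 0.2356 = 1.598
KR-20 = (k/(k-1)) * (1 - Sum(p_i*q_i) / Var_total)
= (7/6) * (1 - 1.598/3.84)
= 1.1667 * 0.5839
KR-20 = 0.6812

0.6812


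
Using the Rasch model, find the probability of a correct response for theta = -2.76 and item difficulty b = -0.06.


theta - b = -2.76 - -0.06 = -2.7
exp(-(theta - b)) = exp(2.7) = 14.8797
P = 1 / (1 + 14.8797)
P = 0.063

0.063


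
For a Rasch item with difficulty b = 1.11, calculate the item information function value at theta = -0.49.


P = 1/(1+exp(-(-0.49-1.11))) = 0.168
I = P*(1-P) = 0.168 * 0.832
I = 0.1398

0.1398


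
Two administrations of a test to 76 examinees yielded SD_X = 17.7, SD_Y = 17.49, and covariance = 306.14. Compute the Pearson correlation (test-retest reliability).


r = cov(X,Y) / (SD_X * SD_Y)
r = 306.14 / (17.7 * 17.49)
r = 306.14 / 309.573
r = 0.9889

0.9889


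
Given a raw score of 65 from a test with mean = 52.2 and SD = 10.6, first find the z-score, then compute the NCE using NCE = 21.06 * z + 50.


z = (X - mean) / SD = (65 - 52.2) / 10.6
z = 12.8 / 10.6
z = 1.2075
NCE = NCE = 21.06z + 50
Carry z at full precision (z = 12.8 / 10.6) into the conversion:
NCE = 21.06 * (12.8 / 10.6) + 50 = 269.568 / 10.6 + 50
NCE = 25.4309 + 50
NCE = 75.4309

75.4309


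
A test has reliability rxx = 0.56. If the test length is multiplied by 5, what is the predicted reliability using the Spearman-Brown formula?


r_new = (n * rxx) / (1 + (n-1) * rxx)
r_new = (5 * 0.56) / (1 + 4 * 0.56)
r_new = 2.8 / 3.24
r_new = 0.8642

0.8642


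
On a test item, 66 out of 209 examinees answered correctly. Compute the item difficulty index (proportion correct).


Item difficulty p = number correct / total examinees
p = 66 / 209
p = 0.3158

0.3158


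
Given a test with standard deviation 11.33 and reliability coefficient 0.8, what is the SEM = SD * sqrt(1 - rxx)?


SEM = SD * sqrt(1 - rxx)
SEM = 11.33 * sqrt(1 - 0.8)
SEM = 11.33 * sqrt(0.2) = 11.33 * 0.447214
SEM = 5.0669

5.0669


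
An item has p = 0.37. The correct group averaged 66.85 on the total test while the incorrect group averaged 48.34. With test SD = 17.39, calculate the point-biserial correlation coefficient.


q = 1 - p = 0.63
rpb = ((M1 - M0) / SD) * sqrt(p * q)
rpb = ((66.85 - 48.34) / 17.39) * sqrt(0.37 * 0.63)
rpb = 0.5139

0.5139


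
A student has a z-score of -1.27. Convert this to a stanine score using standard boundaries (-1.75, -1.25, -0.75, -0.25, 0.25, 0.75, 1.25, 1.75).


Stanine boundaries: [-1.75, -1.25, -0.75, -0.25, 0.25, 0.75, 1.25, 1.75]
z = -1.27
Check each boundary:
  z >= -1.75 -> could be stanine 2
  z < -1.25
  z < -0.75
  z < -0.25
  z < 0.25
  z < 0.75
  z < 1.25
  z < 1.75
Highest qualifying boundary gives stanine = 2

2


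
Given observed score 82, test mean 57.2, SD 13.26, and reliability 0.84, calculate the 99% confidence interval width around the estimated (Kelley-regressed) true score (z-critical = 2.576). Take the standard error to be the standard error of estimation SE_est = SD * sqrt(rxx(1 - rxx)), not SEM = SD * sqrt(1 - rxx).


True score estimate = 0.84*82 + 0.16*57.2 = 78.032
SE_est = SD * sqrt(rxx * (1 - rxx)) = 13.26 * sqrt(0.84 * 0.16) = 13.26 * sqrt(0.1344) = 4.861196
CI = T_est +/- z * SE_est, so width = 2 * z * SE_est = 2 * 2.576 * 4.861196
Width = 25.0449

25.0449


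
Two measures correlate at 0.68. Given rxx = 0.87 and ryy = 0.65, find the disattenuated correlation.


r_corrected = rxy / sqrt(rxx * ryy)
= 0.68 / sqrt(0.87 * 0.65)
= 0.68 / sqrt(0.5655)
= 0.68 / 0.751997
r_corrected = 0.9043

0.9043


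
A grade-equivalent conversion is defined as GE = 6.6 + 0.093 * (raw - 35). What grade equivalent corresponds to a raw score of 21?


raw - median = 21 - 35 = -14
slope * diff = 0.093 * -14 = -1.302
GE = 6.6 + -1.302
GE = 5.298

5.298


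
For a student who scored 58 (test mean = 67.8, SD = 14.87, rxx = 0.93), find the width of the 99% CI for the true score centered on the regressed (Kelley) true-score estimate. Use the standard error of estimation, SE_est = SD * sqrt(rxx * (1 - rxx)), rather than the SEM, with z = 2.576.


True score estimate = 0.93*58 + 0.07*67.8 = 58.686
SE_est = SD * sqrt(rxx * (1 - rxx)) = 14.87 * sqrt(0.93 * 0.07) = 14.87 * sqrt(0.0651) = 3.794036
CI = T_est +/- z * SE_est, so width = 2 * z * SE_est = 2 * 2.576 * 3.794036
Width = 19.5469

19.5469


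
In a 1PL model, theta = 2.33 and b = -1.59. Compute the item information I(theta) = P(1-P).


P = 1/(1+exp(-(2.33--1.59))) = 0.9805
I = P*(1-P) = 0.9805 * 0.0195
I = 0.0191

0.0191


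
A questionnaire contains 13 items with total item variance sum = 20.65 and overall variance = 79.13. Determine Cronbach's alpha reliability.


alpha = (k/(k-1)) * (1 - sum(si^2)/s_total^2)
= (13/12) * (1 - 20.65/79.13)
alpha = 0.8006

0.8006


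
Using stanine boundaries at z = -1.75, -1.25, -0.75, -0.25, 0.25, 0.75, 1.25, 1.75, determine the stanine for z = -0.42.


Stanine boundaries: [-1.75, -1.25, -0.75, -0.25, 0.25, 0.75, 1.25, 1.75]
z = -0.42
Check each boundary:
  z >= -1.75 -> could be stanine 2
  z >= -1.25 -> could be stanine 3
  z >= -0.75 -> could be stanine 4
  z < -0.25
  z < 0.25
  z < 0.75
  z < 1.25
  z < 1.75
Highest qualifying boundary gives stanine = 4

4


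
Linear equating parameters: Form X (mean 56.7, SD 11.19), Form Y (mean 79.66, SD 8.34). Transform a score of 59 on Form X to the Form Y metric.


slope = SD_Y / SD_X = 8.34 / 11.19 ~ 0.7453
intercept = mean_Y - slope * mean_X = 79.66 - (8.34 / 11.19) * 56.7 ~ 37.401
Y = slope * X + intercept. To avoid rounding drift from the rounded slope/intercept, evaluate the equivalent form Y = mean_Y + SD_Y * (X - mean_X) / SD_X at full precision:
Y = 79.66 + 8.34 * (59 - 56.7) / 11.19
Y = 79.66 + 8.34 * 2.3 / 11.19
Y = 79.66 + 19.182 / 11.19
Y = 79.66 + 1.7142
Y = 81.3742

81.3742


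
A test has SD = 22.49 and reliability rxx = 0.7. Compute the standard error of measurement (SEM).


SEM = SD * sqrt(1 - rxx)
SEM = 22.49 * sqrt(1 - 0.7)
SEM = 22.49 * sqrt(0.3) = 22.49 * 0.547723
SEM = 12.3183

12.3183


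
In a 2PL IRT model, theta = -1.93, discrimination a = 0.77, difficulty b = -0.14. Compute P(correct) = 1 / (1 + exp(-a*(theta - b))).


a*(theta - b) = 0.77 * (-1.93 - -0.14) = -1.3783
exp(--1.3783) = 3.9682
P = 1 / (1 + 3.9682)
P = 0.2013

0.2013


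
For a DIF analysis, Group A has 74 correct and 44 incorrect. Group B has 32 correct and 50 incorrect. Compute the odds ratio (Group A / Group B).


Odds_A = 74/44 = 1.6818
Odds_B = 32/50 = 0.64
OR = Odds_A / Odds_B = 1.6818 / 0.64
Exactly, OR = (74 * 50) / (44 * 32) = 3700 / 1408
OR = 2.6278

2.6278


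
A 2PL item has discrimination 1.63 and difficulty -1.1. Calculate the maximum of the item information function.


For 2PL, max info at theta = b = -1.1
I_max = a^2 / 4 = 1.63^2 / 4
= 2.6569 / 4
I_max = 0.6642

0.6642


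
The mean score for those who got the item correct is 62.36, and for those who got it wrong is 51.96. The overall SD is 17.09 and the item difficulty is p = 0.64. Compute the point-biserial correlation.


q = 1 - p = 0.36
rpb = ((M1 - M0) / SD) * sqrt(p * q)
rpb = ((62.36 - 51.96) / 17.09) * sqrt(0.64 * 0.36)
rpb = 0.2921

0.2921


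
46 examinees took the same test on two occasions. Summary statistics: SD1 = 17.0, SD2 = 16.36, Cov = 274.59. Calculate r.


r = cov(X,Y) / (SD_X * SD_Y)
r = 274.59 / (17.0 * 16.36)
r = 274.59 / 278.12
r = 0.9873

0.9873


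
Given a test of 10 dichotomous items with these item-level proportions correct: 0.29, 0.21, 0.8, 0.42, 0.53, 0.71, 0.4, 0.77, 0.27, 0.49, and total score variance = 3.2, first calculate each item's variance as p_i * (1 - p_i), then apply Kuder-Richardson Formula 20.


For each item, compute p_i * q_i:
  Item 1: 0.29 * 0.71 = 0.2059
  Item 2: 0.21 * 0.79 = 0.1659
  Item 3: 0.8 * 0.2 = 0.16
  Item 4: 0.42 * 0.58 = 0.2436
  Item 5: 0.53 * 0.47 = 0.2491
  Item 6: 0.71 * 0.29 = 0.2059
  Item 7: 0.4 * 0.6 = 0.24
  Item 8: 0.77 * 0.23 = 0.1771
  Item 9: 0.27 * 0.73 = 0.1971
  Item 10: 0.49 * 0.51 = 0.2499
Sum(p_i * q_i) = 0.2059 + 0.1659 + 0.16 + 0.2436 + 0.2491 + 0.2059 + 0.24 + 0.1771 + 0.1971 + 0.2499 = 2.0945
KR-20 = (k/(k-1)) * (1 - Sum(p_i*q_i) / Var_total)
= (10/9) * (1 - 2.0945/3.2)
= 1.1111 * 0.3455
KR-20 = 0.3839

0.3839


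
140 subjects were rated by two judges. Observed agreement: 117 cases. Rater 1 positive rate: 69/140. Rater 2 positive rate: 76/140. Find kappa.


P_o = 117/140 = 0.835714
P_e = (69*76 + 71*64) / 19600 = 0.499388
kappa = (P_o - P_e) / (1 - P_e)
kappa = (0.835714 - 0.499388) / (1 - 0.499388)
kappa = 0.6718

0.6718


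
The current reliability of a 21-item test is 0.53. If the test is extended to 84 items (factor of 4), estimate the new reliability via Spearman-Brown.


r_new = (n * rxx) / (1 + (n-1) * rxx)
r_new = (4 * 0.53) / (1 + 3 * 0.53)
r_new = 2.12 / 2.59
r_new = 0.8185

0.8185


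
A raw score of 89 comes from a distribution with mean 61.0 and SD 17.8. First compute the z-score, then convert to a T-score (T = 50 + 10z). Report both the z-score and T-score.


z = (X - mean) / SD = (89 - 61.0) / 17.8
z = 28.0 / 17.8
z = 1.573
T-score = T = 50 + 10z
Carry z at full precision (z = 28.0 / 17.8) into the conversion:
T-score = 50 + 10 * (28.0 / 17.8) = 50 + 280 / 17.8
T-score = 50 + 15.7303
T-score = 65.7303

65.7303


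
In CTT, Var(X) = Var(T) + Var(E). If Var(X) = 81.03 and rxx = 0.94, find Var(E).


var_true = rxx * var_obs = 0.94 * 81.03 = 76.1682
var_error = var_obs - var_true
var_error = 81.03 - 76.1682
var_error = 4.8618

4.8618


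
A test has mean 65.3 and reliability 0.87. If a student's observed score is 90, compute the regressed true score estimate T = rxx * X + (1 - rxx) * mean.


T_est = rxx * X + (1 - rxx) * mean
T_est = 0.87 * 90 + 0.13 * 65.3
T_est = 78.3 + 8.489
T_est = 86.789

86.789


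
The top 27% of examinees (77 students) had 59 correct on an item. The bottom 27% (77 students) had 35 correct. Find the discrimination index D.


p_upper = 59/77 = 0.7662
p_lower = 35/77 = 0.4545
D = 0.7662 - 0.4545 = 0.3117

0.3117


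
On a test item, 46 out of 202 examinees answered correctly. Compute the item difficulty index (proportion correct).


Item difficulty p = number correct / total examinees
p = 46 / 202
p = 0.2277

0.2277


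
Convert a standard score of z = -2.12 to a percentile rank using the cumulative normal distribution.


CDF(z) = 0.5 * (1 + erf(z/sqrt(2)))
erf(-1.4991) = -0.966
CDF = 0.017
Percentile rank = 0.017 * 100 = 1.7

1.7


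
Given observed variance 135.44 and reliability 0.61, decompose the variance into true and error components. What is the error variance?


var_true = rxx * var_obs = 0.61 * 135.44 = 82.6184
var_error = var_obs - var_true
var_error = 135.44 - 82.6184
var_error = 52.8216

52.8216


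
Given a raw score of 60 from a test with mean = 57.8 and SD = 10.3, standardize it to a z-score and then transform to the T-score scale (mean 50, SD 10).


z = (X - mean) / SD = (60 - 57.8) / 10.3
z = 2.2 / 10.3
z = 0.2136
T-score = T = 50 + 10z
Carry z at full precision (z = 2.2 / 10.3) into the conversion:
T-score = 50 + 10 * (2.2 / 10.3) = 50 + 22 / 10.3
T-score = 50 + 2.1359
T-score = 52.1359

52.1359


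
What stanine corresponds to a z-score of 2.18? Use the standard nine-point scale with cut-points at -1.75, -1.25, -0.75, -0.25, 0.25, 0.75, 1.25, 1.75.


Stanine boundaries: [-1.75, -1.25, -0.75, -0.25, 0.25, 0.75, 1.25, 1.75]
z = 2.18
Check each boundary:
  z >= -1.75 -> could be stanine 2
  z >= -1.25 -> could be stanine 3
  z >= -0.75 -> could be stanine 4
  z >= -0.25 -> could be stanine 5
  z >= 0.25 -> could be stanine 6
  z >= 0.75 -> could be stanine 7
  z >= 1.25 -> could be stanine 8
  z >= 1.75 -> could be stanine 9
Highest qualifying boundary gives stanine = 9

9
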